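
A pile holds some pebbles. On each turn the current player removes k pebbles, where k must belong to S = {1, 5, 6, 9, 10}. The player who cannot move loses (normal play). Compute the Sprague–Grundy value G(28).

G(0) = 0
G(1) = mex{0} = 1
G(2) = mex{1} = 0
G(3) = mex{0} = 1
G(4) = mex{1} = 0
G(5) = mex{0,0} = 1
G(6) = mex{1,1,0} = 2
G(7) = mex{2,0,1} = 3
G(8) = mex{3,1,0} = 2
G(9) = mex{2,0,1,0} = 3
G(10) = mex{3,1,0,1,0} = 2
G(11) = mex{2,2,1,0,1} = 3
G(12) = mex{3,3,2,1,0} = 4
G(13) = mex{4,2,3,0,1} = 5
G(14) = mex{5,3,2,1,0} = 4
G(15) = mex{4,2,3,2,1} = 0
G(16) = mex{0,3,2,3,2} = 1
G(17) = mex{1,4,3,2,3} = 0
G(18) = mex{0,5,4,3,2} = 1
G(19) = mex{1,4,5,2,3} = 0
G(20) = mex{0,0,4,3,2} = 1
G(21) = mex{1,1,0,4,3} = 2
G(22) = mex{2,0,1,5,4} = 3
G(23) = mex{3,1,0,4,5} = 2
G(24) = mex{2,0,1,0,4} = 3
G(25) = mex{3,1,0,1,0} = 2
G(26) = mex{2,2,1,0,1} = 3
G(27) = mex{3,3,2,1,0} = 4
G(28) = mex{4,2,3,0,1} = 5

5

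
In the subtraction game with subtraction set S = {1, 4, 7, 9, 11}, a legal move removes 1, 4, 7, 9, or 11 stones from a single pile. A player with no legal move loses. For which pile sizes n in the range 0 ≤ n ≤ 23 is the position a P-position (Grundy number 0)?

0, 2, 5, 8, 10, 18, 20, 23

n :  0  1  2  3  4  5  6  7  8  9 10 11 12 13 14 15 16 17 18 19 20 21 22 23
G :  0  1  0  1  2  0  1  2  0  1  0  1  2  3  4  3  4  2  0  1  0  1  2  0
P-positions are exactly the n with G(n) = 0.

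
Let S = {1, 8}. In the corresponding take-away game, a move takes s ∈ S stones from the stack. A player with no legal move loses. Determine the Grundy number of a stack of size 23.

1

G(0) = 0
G(1) = mex{0} = 1
G(2) = mex{1} = 0
G(3) = mex{0} = 1
G(4) = mex{1} = 0
G(5) = mex{0} = 1
G(6) = mex{1} = 0
G(7) = mex{0} = 1
G(8) = mex{1,0} = 2
G(9) = mex{2,1} = 0
G(10) = mex{0,0} = 1
G(11) = mex{1,1} = 0
G(12) = mex{0,0} = 1
G(13) = mex{1,1} = 0
G(14) = mex{0,0} = 1
G(15) = mex{1,1} = 0
G(16) = mex{0,2} = 1
G(17) = mex{1,0} = 2
G(18) = mex{2,1} = 0
G(19) = mex{0,0} = 1
G(20) = mex{1,1} = 0
G(21) = mex{0,0} = 1
G(22) = mex{1,1} = 0
G(23) = mex{0,0} = 1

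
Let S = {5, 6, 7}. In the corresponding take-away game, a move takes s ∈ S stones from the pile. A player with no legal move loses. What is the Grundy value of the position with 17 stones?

1

G(0) = 0
G(1) = mex{} = 0
G(2) = mex{} = 0
G(3) = mex{} = 0
G(4) = mex{} = 0
G(5) = mex{0} = 1
G(6) = mex{0,0} = 1
G(7) = mex{0,0,0} = 1
G(8) = mex{0,0,0} = 1
G(9) = mex{0,0,0} = 1
G(10) = mex{1,0,0} = 2
G(11) = mex{1,1,0} = 2
G(12) = mex{1,1,1} = 0
G(13) = mex{1,1,1} = 0
G(14) = mex{1,1,1} = 0
G(15) = mex{2,1,1} = 0
G(16) = mex{2,2,1} = 0
G(17) = mex{0,2,2} = 1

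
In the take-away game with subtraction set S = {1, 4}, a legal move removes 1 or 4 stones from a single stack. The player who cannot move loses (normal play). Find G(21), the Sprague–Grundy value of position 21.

1

n :  0  1  2  3  4  5  6  7  8  9 10 11 12 13 14 15 16 17 18 19 20 21
G :  0  1  0  1  2  0  1  0  1  2  0  1  0  1  2  0  1  0  1  2  0  1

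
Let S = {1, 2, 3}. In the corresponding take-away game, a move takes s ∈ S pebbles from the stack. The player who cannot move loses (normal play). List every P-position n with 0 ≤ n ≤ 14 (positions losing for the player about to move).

G(0) = 0
G(1) = mex{0} = 1
G(2) = mex{1,0} = 2
G(3) = mex{2,1,0} = 3
G(4) = mex{3,2,1} = 0
G(5) = mex{0,3,2} = 1
G(6) = mex{1,0,3} = 2
G(7) = mex{2,1,0} = 3
G(8) = mex{3,2,1} = 0
G(9) = mex{0,3,2} = 1
G(10) = mex{1,0,3} = 2
G(11) = mex{2,1,0} = 3
G(12) = mex{3,2,1} = 0
G(13) = mex{0,3,2} = 1
G(14) = mex{1,0,3} = 2
P-positions are exactly the n with G(n) = 0.

0, 4, 8, 12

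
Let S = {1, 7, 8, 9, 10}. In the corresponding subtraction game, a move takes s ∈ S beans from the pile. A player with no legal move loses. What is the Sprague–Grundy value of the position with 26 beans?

G(0) = 0
G(1) = mex{0} = 1
G(2) = mex{1} = 0
G(3) = mex{0} = 1
G(4) = mex{1} = 0
G(5) = mex{0} = 1
G(6) = mex{1} = 0
G(7) = mex{0,0} = 1
G(8) = mex{1,1,0} = 2
G(9) = mex{2,0,1,0} = 3
G(10) = mex{3,1,0,1,0} = 2
G(11) = mex{2,0,1,0,1} = 3
G(12) = mex{3,1,0,1,0} = 2
G(13) = mex{2,0,1,0,1} = 3
G(14) = mex{3,1,0,1,0} = 2
G(15) = mex{2,2,1,0,1} = 3
G(16) = mex{3,3,2,1,0} = 4
G(17) = mex{4,2,3,2,1} = 0
G(18) = mex{0,3,2,3,2} = 1
G(19) = mex{1,2,3,2,3} = 0
G(20) = mex{0,3,2,3,2} = 1
G(21) = mex{1,2,3,2,3} = 0
G(22) = mex{0,3,2,3,2} = 1
G(23) = mex{1,4,3,2,3} = 0
G(24) = mex{0,0,4,3,2} = 1
G(25) = mex{1,1,0,4,3} = 2
G(26) = mex{2,0,1,0,4} = 3

3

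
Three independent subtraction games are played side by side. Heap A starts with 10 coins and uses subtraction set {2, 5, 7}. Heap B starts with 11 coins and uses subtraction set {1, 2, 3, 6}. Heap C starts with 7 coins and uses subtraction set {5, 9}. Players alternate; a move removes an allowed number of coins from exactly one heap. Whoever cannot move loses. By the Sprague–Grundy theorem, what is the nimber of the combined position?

Heap A, S = {2, 5, 7}:
G(0) = 0
G(1) = mex{} = 0
G(2) = mex{0} = 1
G(3) = mex{0} = 1
G(4) = mex{1} = 0
G(5) = mex{1,0} = 2
G(6) = mex{0,0} = 1
G(7) = mex{2,1,0} = 3
G(8) = mex{1,1,0} = 2
G(9) = mex{3,0,1} = 2
G(10) = mex{2,2,1} = 0
G_A(10) = 0.
Heap B, S = {1, 2, 3, 6}:
G(0) = 0
G(1) = mex{0} = 1
G(2) = mex{1,0} = 2
G(3) = mex{2,1,0} = 3
G(4) = mex{3,2,1} = 0
G(5) = mex{0,3,2} = 1
G(6) = mex{1,0,3,0} = 2
G(7) = mex{2,1,0,1} = 3
G(8) = mex{3,2,1,2} = 0
G(9) = mex{0,3,2,3} = 1
G(10) = mex{1,0,3,0} = 2
G(11) = mex{2,1,0,1} = 3
G_B(11) = 3.
Heap C, S = {5, 9}:
G(0) = 0
G(1) = mex{} = 0
G(2) = mex{} = 0
G(3) = mex{} = 0
G(4) = mex{} = 0
G(5) = mex{0} = 1
G(6) = mex{0} = 1
G(7) = mex{0} = 1
G_C(7) = 1.
Combined Grundy value = 0 ⊕ 3 ⊕ 1 = 2.

2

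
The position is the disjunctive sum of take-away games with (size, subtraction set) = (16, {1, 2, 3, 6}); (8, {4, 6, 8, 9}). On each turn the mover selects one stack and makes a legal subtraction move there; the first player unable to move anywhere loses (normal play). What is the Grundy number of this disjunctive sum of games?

2

Stack A, S = {1, 2, 3, 6}:
n :  0  1  2  3  4  5  6  7  8  9 10 11 12 13 14 15 16
G :  0  1  2  3  0  1  2  3  0  1  2  3  0  1  2  3  0
G_A(16) = 0.
Stack B, S = {4, 6, 8, 9}:
n : 0 1 2 3 4 5 6 7 8
G : 0 0 0 0 1 1 1 1 2
G_B(8) = 2.
Combined Grundy value = 0 ⊕ 2 = 2.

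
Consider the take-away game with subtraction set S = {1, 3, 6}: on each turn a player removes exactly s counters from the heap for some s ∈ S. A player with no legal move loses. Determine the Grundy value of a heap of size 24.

2

n :  0  1  2  3  4  5  6  7  8  9 10 11 12 13 14 15 16 17 18 19 20 21 22 23 24
G :  0  1  0  1  0  1  2  3  2  0  1  0  1  0  1  2  3  2  0  1  0  1  0  1  2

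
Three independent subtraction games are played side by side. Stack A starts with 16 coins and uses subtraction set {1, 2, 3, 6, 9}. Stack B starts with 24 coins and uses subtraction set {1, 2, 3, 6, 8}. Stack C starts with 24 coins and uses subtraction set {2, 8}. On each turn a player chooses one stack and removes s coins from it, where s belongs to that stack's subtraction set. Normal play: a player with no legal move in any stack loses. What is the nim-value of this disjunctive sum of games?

Stack A, S = {1, 2, 3, 6, 9}:
n :  0  1  2  3  4  5  6  7  8  9 10 11 12 13 14 15 16
G :  0  1  2  3  0  1  2  3  0  1  2  3  0  1  2  3  0
G_A(16) = 0.
Stack B, S = {1, 2, 3, 6, 8}:
G(0) = 0
G(1) = mex{0} = 1
G(2) = mex{1,0} = 2
G(3) = mex{2,1,0} = 3
G(4) = mex{3,2,1} = 0
G(5) = mex{0,3,2} = 1
G(6) = mex{1,0,3,0} = 2
G(7) = mex{2,1,0,1} = 3
G(8) = mex{3,2,1,2,0} = 4
G(9) = mex{4,3,2,3,1} = 0
G(10) = mex{0,4,3,0,2} = 1
G(11) = mex{1,0,4,1,3} = 2
G(12) = mex{2,1,0,2,0} = 3
G(13) = mex{3,2,1,3,1} = 0
G(14) = mex{0,3,2,4,2} = 1
G(15) = mex{1,0,3,0,3} = 2
G(16) = mex{2,1,0,1,4} = 3
G(17) = mex{3,2,1,2,0} = 4
G(18) = mex{4,3,2,3,1} = 0
G(19) = mex{0,4,3,0,2} = 1
G(20) = mex{1,0,4,1,3} = 2
G(21) = mex{2,1,0,2,0} = 3
G(22) = mex{3,2,1,3,1} = 0
G(23) = mex{0,3,2,4,2} = 1
G(24) = mex{1,0,3,0,3} = 2
G_B(24) = 2.
Stack C, S = {2, 8}:
G(0) = 0
G(1) = mex{} = 0
G(2) = mex{0} = 1
G(3) = mex{0} = 1
G(4) = mex{1} = 0
G(5) = mex{1} = 0
G(6) = mex{0} = 1
G(7) = mex{0} = 1
G(8) = mex{1,0} = 2
G(9) = mex{1,0} = 2
G(10) = mex{2,1} = 0
G(11) = mex{2,1} = 0
G(12) = mex{0,0} = 1
G(13) = mex{0,0} = 1
G(14) = mex{1,1} = 0
G(15) = mex{1,1} = 0
G(16) = mex{0,2} = 1
G(17) = mex{0,2} = 1
G(18) = mex{1,0} = 2
G(19) = mex{1,0} = 2
G(20) = mex{2,1} = 0
G(21) = mex{2,1} = 0
G(22) = mex{0,0} = 1
G(23) = mex{0,0} = 1
G(24) = mex{1,1} = 0
G_C(24) = 0.
Combined Grundy value = 0 ⊕ 2 ⊕ 0 = 2.

2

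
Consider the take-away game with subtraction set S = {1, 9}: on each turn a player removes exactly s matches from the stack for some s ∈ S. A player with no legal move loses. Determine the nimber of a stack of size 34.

n :  0  1  2  3  4  5  6  7  8  9 10 11 12 13 14 15 16 17 18 19 20 21 22 23 24 25 26 27 28 29 30 31 32 33 34
G :  0  1  0  1  0  1  0  1  0  1  0  1  0  1  0  1  0  1  0  1  0  1  0  1  0  1  0  1  0  1  0  1  0  1  0

0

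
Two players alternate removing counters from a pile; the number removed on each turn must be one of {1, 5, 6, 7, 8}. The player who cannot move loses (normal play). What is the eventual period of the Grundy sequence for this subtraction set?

13

G(0) = 0
G(1) = mex{0} = 1
G(2) = mex{1} = 0
G(3) = mex{0} = 1
G(4) = mex{1} = 0
G(5) = mex{0,0} = 1
G(6) = mex{1,1,0} = 2
G(7) = mex{2,0,1,0} = 3
G(8) = mex{3,1,0,1,0} = 2
G(9) = mex{2,0,1,0,1} = 3
G(10) = mex{3,1,0,1,0} = 2
G(11) = mex{2,2,1,0,1} = 3
G(12) = mex{3,3,2,1,0} = 4
G(13) = mex{4,2,3,2,1} = 0
G(14) = mex{0,3,2,3,2} = 1
G(15) = mex{1,2,3,2,3} = 0
G(16) = mex{0,3,2,3,2} = 1
G(17) = mex{1,4,3,2,3} = 0
G(18) = mex{0,0,4,3,2} = 1
G(19) = mex{1,1,0,4,3} = 2
G(20) = mex{2,0,1,0,4} = 3
G(21) = mex{3,1,0,1,0} = 2
G(22) = mex{2,0,1,0,1} = 3
G(23) = mex{3,1,0,1,0} = 2
G(24) = mex{2,2,1,0,1} = 3
G(25) = mex{3,3,2,1,0} = 4
G(26) = mex{4,2,3,2,1} = 0
G(27) = mex{0,3,2,3,2} = 1
G(n+13) = G(n) holds for n = 0,…,7 (a full window of length max(S) = 8), so the sequence is purely periodic with period 13.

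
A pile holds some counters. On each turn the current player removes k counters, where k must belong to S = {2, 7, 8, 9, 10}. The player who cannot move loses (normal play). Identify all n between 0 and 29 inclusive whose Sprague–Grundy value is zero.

n :  0  1  2  3  4  5  6  7  8  9 10 11 12 13 14 15 16 17 18 19 20 21 22 23 24 25 26 27 28 29
G :  0  0  1  1  0  0  1  1  2  2  3  3  2  2  3  3  0  0  1  1  0  0  1  1  2  2  3  3  2  2
P-positions are exactly the n with G(n) = 0.

0, 1, 4, 5, 16, 17, 20, 21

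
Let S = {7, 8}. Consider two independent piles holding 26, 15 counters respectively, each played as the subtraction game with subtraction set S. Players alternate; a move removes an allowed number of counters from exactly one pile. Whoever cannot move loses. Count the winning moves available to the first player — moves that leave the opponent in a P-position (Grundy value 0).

All piles use S = {7, 8}:
G(0) = 0
G(1) = mex{} = 0
G(2) = mex{} = 0
G(3) = mex{} = 0
G(4) = mex{} = 0
G(5) = mex{} = 0
G(6) = mex{} = 0
G(7) = mex{0} = 1
G(8) = mex{0,0} = 1
G(9) = mex{0,0} = 1
G(10) = mex{0,0} = 1
G(11) = mex{0,0} = 1
G(12) = mex{0,0} = 1
G(13) = mex{0,0} = 1
G(14) = mex{1,0} = 2
G(15) = mex{1,1} = 0
G(16) = mex{1,1} = 0
G(17) = mex{1,1} = 0
G(18) = mex{1,1} = 0
G(19) = mex{1,1} = 0
G(20) = mex{1,1} = 0
G(21) = mex{2,1} = 0
G(22) = mex{0,2} = 1
G(23) = mex{0,0} = 1
G(24) = mex{0,0} = 1
G(25) = mex{0,0} = 1
G(26) = mex{0,0} = 1
Pile A: G(26) = 1.
Pile B: G(15) = 0.
Combined Grundy value = 1 ⊕ 0 = 1.
A winning move leaves total XOR = 0, i.e. changes one component's Grundy value g to g ⊕ X where X is the current total.
Pile A: need g' = 1⊕1 = 0. Options: 26−7→G=0, 26−8→G=0. Hits: 2.
Pile B: need g' = 0⊕1 = 1. Options: 15−7→G=1, 15−8→G=1. Hits: 2.

4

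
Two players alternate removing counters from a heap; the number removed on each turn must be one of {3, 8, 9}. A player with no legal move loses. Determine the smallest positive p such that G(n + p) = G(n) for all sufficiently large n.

G(0) = 0
G(1) = mex{} = 0
G(2) = mex{} = 0
G(3) = mex{0} = 1
G(4) = mex{0} = 1
G(5) = mex{0} = 1
G(6) = mex{1} = 0
G(7) = mex{1} = 0
G(8) = mex{1,0} = 2
G(9) = mex{0,0,0} = 1
G(10) = mex{0,0,0} = 1
G(11) = mex{2,1,0} = 3
G(12) = mex{1,1,1} = 0
G(13) = mex{1,1,1} = 0
G(14) = mex{3,0,1} = 2
G(15) = mex{0,0,0} = 1
G(16) = mex{0,2,0} = 1
G(17) = mex{2,1,2} = 0
G(18) = mex{1,1,1} = 0
G(19) = mex{1,3,1} = 0
G(20) = mex{0,0,3} = 1
G(21) = mex{0,0,0} = 1
G(22) = mex{0,2,0} = 1
G(23) = mex{1,1,2} = 0
G(24) = mex{1,1,1} = 0
G(25) = mex{1,0,1} = 2
G(26) = mex{0,0,0} = 1
G(27) = mex{0,0,0} = 1
G(28) = mex{2,1,0} = 3
G(29) = mex{1,1,1} = 0
G(30) = mex{1,1,1} = 0
G(31) = mex{3,0,1} = 2
G(32) = mex{0,0,0} = 1
G(33) = mex{0,2,0} = 1
G(34) = mex{2,1,2} = 0
G(35) = mex{1,1,1} = 0
G(n+17) = G(n) holds for n = 0,…,8 (a full window of length max(S) = 9), so the sequence is purely periodic with period 17.

17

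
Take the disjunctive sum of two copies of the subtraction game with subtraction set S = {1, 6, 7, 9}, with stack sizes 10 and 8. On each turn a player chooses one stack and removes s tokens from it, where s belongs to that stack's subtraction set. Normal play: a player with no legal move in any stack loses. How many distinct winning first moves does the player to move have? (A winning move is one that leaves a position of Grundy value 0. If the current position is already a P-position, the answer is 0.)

0

All stacks use S = {1, 6, 7, 9}:
G(0) = 0
G(1) = mex{0} = 1
G(2) = mex{1} = 0
G(3) = mex{0} = 1
G(4) = mex{1} = 0
G(5) = mex{0} = 1
G(6) = mex{1,0} = 2
G(7) = mex{2,1,0} = 3
G(8) = mex{3,0,1} = 2
G(9) = mex{2,1,0,0} = 3
G(10) = mex{3,0,1,1} = 2
Stack A: G(10) = 2.
Stack B: G(8) = 2.
Combined Grundy value = 2 ⊕ 2 = 0.
A winning move leaves total XOR = 0, i.e. changes one component's Grundy value g to g ⊕ X where X is the current total.
Stack A: target g' = 2⊕0 = 2, but every legal move changes the Grundy value (mex property), so 0 moves.
Stack B: target g' = 2⊕0 = 2, but every legal move changes the Grundy value (mex property), so 0 moves.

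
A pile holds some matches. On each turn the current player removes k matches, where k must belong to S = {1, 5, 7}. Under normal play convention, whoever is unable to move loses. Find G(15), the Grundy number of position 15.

1

G(0) = 0
G(1) = mex{0} = 1
G(2) = mex{1} = 0
G(3) = mex{0} = 1
G(4) = mex{1} = 0
G(5) = mex{0,0} = 1
G(6) = mex{1,1} = 0
G(7) = mex{0,0,0} = 1
G(8) = mex{1,1,1} = 0
G(9) = mex{0,0,0} = 1
G(10) = mex{1,1,1} = 0
G(11) = mex{0,0,0} = 1
G(12) = mex{1,1,1} = 0
G(13) = mex{0,0,0} = 1
G(14) = mex{1,1,1} = 0
G(15) = mex{0,0,0} = 1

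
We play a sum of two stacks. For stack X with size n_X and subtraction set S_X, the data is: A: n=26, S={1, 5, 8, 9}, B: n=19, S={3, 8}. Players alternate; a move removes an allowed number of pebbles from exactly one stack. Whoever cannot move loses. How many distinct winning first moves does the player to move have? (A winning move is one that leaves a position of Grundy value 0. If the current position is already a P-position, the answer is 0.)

0

Stack A, S = {1, 5, 8, 9}:
G(0) = 0
G(1) = mex{0} = 1
G(2) = mex{1} = 0
G(3) = mex{0} = 1
G(4) = mex{1} = 0
G(5) = mex{0,0} = 1
G(6) = mex{1,1} = 0
G(7) = mex{0,0} = 1
G(8) = mex{1,1,0} = 2
G(9) = mex{2,0,1,0} = 3
G(10) = mex{3,1,0,1} = 2
G(11) = mex{2,0,1,0} = 3
G(12) = mex{3,1,0,1} = 2
G(13) = mex{2,2,1,0} = 3
G(14) = mex{3,3,0,1} = 2
G(15) = mex{2,2,1,0} = 3
G(16) = mex{3,3,2,1} = 0
G(17) = mex{0,2,3,2} = 1
G(18) = mex{1,3,2,3} = 0
G(19) = mex{0,2,3,2} = 1
G(20) = mex{1,3,2,3} = 0
G(21) = mex{0,0,3,2} = 1
G(22) = mex{1,1,2,3} = 0
G(23) = mex{0,0,3,2} = 1
G(24) = mex{1,1,0,3} = 2
G(25) = mex{2,0,1,0} = 3
G(26) = mex{3,1,0,1} = 2
G_A(26) = 2.
Stack B, S = {3, 8}:
n :  0  1  2  3  4  5  6  7  8  9 10 11 12 13 14 15 16 17 18 19
G :  0  0  0  1  1  1  0  0  2  1  1  0  0  0  1  1  1  0  0  2
G_B(19) = 2.
Combined Grundy value = 2 ⊕ 2 = 0.
A winning move leaves total XOR = 0, i.e. changes one component's Grundy value g to g ⊕ X where X is the current total.
Stack A: target g' = 2⊕0 = 2, but every legal move changes the Grundy value (mex property), so 0 moves.
Stack B: target g' = 2⊕0 = 2, but every legal move changes the Grundy value (mex property), so 0 moves.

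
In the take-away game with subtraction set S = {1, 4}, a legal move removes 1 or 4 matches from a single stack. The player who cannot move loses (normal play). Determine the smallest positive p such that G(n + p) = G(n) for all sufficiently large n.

5

G(0) = 0
G(1) = mex{0} = 1
G(2) = mex{1} = 0
G(3) = mex{0} = 1
G(4) = mex{1,0} = 2
G(5) = mex{2,1} = 0
G(6) = mex{0,0} = 1
G(7) = mex{1,1} = 0
G(8) = mex{0,2} = 1
G(9) = mex{1,0} = 2
G(10) = mex{2,1} = 0
G(11) = mex{0,0} = 1
G(12) = mex{1,1} = 0
G(13) = mex{0,2} = 1
G(14) = mex{1,0} = 2
G(n+5) = G(n) holds for n = 0,…,3 (a full window of length max(S) = 4), so the sequence is purely periodic with period 5.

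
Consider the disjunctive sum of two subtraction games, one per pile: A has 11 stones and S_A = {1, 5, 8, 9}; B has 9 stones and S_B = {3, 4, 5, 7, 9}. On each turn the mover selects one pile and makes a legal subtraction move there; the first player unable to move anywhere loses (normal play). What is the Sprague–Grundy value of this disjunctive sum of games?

Pile A, S = {1, 5, 8, 9}:
n :  0  1  2  3  4  5  6  7  8  9 10 11
G :  0  1  0  1  0  1  0  1  2  3  2  3
G_A(11) = 3.
Pile B, S = {3, 4, 5, 7, 9}:
n : 0 1 2 3 4 5 6 7 8 9
G : 0 0 0 1 1 1 2 2 2 3
G_B(9) = 3.
Combined Grundy value = 3 ⊕ 3 = 0.

0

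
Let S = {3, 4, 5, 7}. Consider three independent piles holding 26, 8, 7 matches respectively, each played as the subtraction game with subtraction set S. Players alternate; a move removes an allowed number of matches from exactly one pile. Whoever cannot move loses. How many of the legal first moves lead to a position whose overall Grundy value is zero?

5

All piles use S = {3, 4, 5, 7}:
G(0) = 0
G(1) = mex{} = 0
G(2) = mex{} = 0
G(3) = mex{0} = 1
G(4) = mex{0,0} = 1
G(5) = mex{0,0,0} = 1
G(6) = mex{1,0,0} = 2
G(7) = mex{1,1,0,0} = 2
G(8) = mex{1,1,1,0} = 2
G(9) = mex{2,1,1,0} = 3
G(10) = mex{2,2,1,1} = 0
G(11) = mex{2,2,2,1} = 0
G(12) = mex{3,2,2,1} = 0
G(13) = mex{0,3,2,2} = 1
G(14) = mex{0,0,3,2} = 1
G(15) = mex{0,0,0,2} = 1
G(16) = mex{1,0,0,3} = 2
G(17) = mex{1,1,0,0} = 2
G(18) = mex{1,1,1,0} = 2
G(19) = mex{2,1,1,0} = 3
G(20) = mex{2,2,1,1} = 0
G(21) = mex{2,2,2,1} = 0
G(22) = mex{3,2,2,1} = 0
G(23) = mex{0,3,2,2} = 1
G(24) = mex{0,0,3,2} = 1
G(25) = mex{0,0,0,2} = 1
G(26) = mex{1,0,0,3} = 2
Pile A: G(26) = 2.
Pile B: G(8) = 2.
Pile C: G(7) = 2.
Combined Grundy value = 2 ⊕ 2 ⊕ 2 = 2.
A winning move leaves total XOR = 0, i.e. changes one component's Grundy value g to g ⊕ X where X is the current total.
Pile A: need g' = 2⊕2 = 0. Options: 26−3→G=1, 26−4→G=0, 26−5→G=0, 26−7→G=3. Hits: 2.
Pile B: need g' = 2⊕2 = 0. Options: 8−3→G=1, 8−4→G=1, 8−5→G=1, 8−7→G=0. Hits: 1.
Pile C: need g' = 2⊕2 = 0. Options: 7−3→G=1, 7−4→G=1, 7−5→G=0, 7−7→G=0. Hits: 2.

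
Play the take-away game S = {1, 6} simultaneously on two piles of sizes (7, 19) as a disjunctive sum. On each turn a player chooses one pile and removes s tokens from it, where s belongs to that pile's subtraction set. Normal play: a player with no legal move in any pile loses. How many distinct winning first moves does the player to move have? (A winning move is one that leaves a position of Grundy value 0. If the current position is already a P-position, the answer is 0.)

2

All piles use S = {1, 6}:
n :  0  1  2  3  4  5  6  7  8  9 10 11 12 13 14 15 16 17 18 19
G :  0  1  0  1  0  1  2  0  1  0  1  0  1  2  0  1  0  1  0  1
Pile A: G(7) = 0.
Pile B: G(19) = 1.
Combined Grundy value = 0 ⊕ 1 = 1.
A winning move leaves total XOR = 0, i.e. changes one component's Grundy value g to g ⊕ X where X is the current total.
Pile A: need g' = 0⊕1 = 1. Options: 7−1→G=2, 7−6→G=1. Hits: 1.
Pile B: need g' = 1⊕1 = 0. Options: 19−1→G=0, 19−6→G=2. Hits: 1.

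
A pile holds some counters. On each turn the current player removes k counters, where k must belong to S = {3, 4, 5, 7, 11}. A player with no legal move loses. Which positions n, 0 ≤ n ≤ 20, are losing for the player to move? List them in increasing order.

G(0) = 0
G(1) = mex{} = 0
G(2) = mex{} = 0
G(3) = mex{0} = 1
G(4) = mex{0,0} = 1
G(5) = mex{0,0,0} = 1
G(6) = mex{1,0,0} = 2
G(7) = mex{1,1,0,0} = 2
G(8) = mex{1,1,1,0} = 2
G(9) = mex{2,1,1,0} = 3
G(10) = mex{2,2,1,1} = 0
G(11) = mex{2,2,2,1,0} = 3
G(12) = mex{3,2,2,1,0} = 4
G(13) = mex{0,3,2,2,0} = 1
G(14) = mex{3,0,3,2,1} = 4
G(15) = mex{4,3,0,2,1} = 5
G(16) = mex{1,4,3,3,1} = 0
G(17) = mex{4,1,4,0,2} = 3
G(18) = mex{5,4,1,3,2} = 0
G(19) = mex{0,5,4,4,2} = 1
G(20) = mex{3,0,5,1,3} = 2
P-positions are exactly the n with G(n) = 0.

0, 1, 2, 10, 16, 18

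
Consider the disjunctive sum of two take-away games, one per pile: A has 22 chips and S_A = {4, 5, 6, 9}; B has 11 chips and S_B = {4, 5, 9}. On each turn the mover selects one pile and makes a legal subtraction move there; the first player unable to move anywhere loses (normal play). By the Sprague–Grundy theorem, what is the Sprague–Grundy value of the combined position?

Pile A, S = {4, 5, 6, 9}:
G(0) = 0
G(1) = mex{} = 0
G(2) = mex{} = 0
G(3) = mex{} = 0
G(4) = mex{0} = 1
G(5) = mex{0,0} = 1
G(6) = mex{0,0,0} = 1
G(7) = mex{0,0,0} = 1
G(8) = mex{1,0,0} = 2
G(9) = mex{1,1,0,0} = 2
G(10) = mex{1,1,1,0} = 2
G(11) = mex{1,1,1,0} = 2
G(12) = mex{2,1,1,0} = 3
G(13) = mex{2,2,1,1} = 0
G(14) = mex{2,2,2,1} = 0
G(15) = mex{2,2,2,1} = 0
G(16) = mex{3,2,2,1} = 0
G(17) = mex{0,3,2,2} = 1
G(18) = mex{0,0,3,2} = 1
G(19) = mex{0,0,0,2} = 1
G(20) = mex{0,0,0,2} = 1
G(21) = mex{1,0,0,3} = 2
G(22) = mex{1,1,0,0} = 2
G_A(22) = 2.
Pile B, S = {4, 5, 9}:
G(0) = 0
G(1) = mex{} = 0
G(2) = mex{} = 0
G(3) = mex{} = 0
G(4) = mex{0} = 1
G(5) = mex{0,0} = 1
G(6) = mex{0,0} = 1
G(7) = mex{0,0} = 1
G(8) = mex{1,0} = 2
G(9) = mex{1,1,0} = 2
G(10) = mex{1,1,0} = 2
G(11) = mex{1,1,0} = 2
G_B(11) = 2.
Combined Grundy value = 2 ⊕ 2 = 0.

0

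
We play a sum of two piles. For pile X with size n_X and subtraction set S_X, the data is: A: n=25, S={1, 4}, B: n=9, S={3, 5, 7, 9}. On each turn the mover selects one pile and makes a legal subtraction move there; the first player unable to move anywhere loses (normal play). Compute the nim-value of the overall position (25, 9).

Pile A, S = {1, 4}:
G(0) = 0
G(1) = mex{0} = 1
G(2) = mex{1} = 0
G(3) = mex{0} = 1
G(4) = mex{1,0} = 2
G(5) = mex{2,1} = 0
G(6) = mex{0,0} = 1
G(7) = mex{1,1} = 0
G(8) = mex{0,2} = 1
G(9) = mex{1,0} = 2
G(10) = mex{2,1} = 0
G(11) = mex{0,0} = 1
G(12) = mex{1,1} = 0
G(13) = mex{0,2} = 1
G(14) = mex{1,0} = 2
G(15) = mex{2,1} = 0
G(16) = mex{0,0} = 1
G(17) = mex{1,1} = 0
G(18) = mex{0,2} = 1
G(19) = mex{1,0} = 2
G(20) = mex{2,1} = 0
G(21) = mex{0,0} = 1
G(22) = mex{1,1} = 0
G(23) = mex{0,2} = 1
G(24) = mex{1,0} = 2
G(25) = mex{2,1} = 0
G_A(25) = 0.
Pile B, S = {3, 5, 7, 9}:
n : 0 1 2 3 4 5 6 7 8 9
G : 0 0 0 1 1 1 2 2 2 3
G_B(9) = 3.
Combined Grundy value = 0 ⊕ 3 = 3.

3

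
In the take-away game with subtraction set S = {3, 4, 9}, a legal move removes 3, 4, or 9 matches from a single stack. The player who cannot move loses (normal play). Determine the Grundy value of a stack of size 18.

n :  0  1  2  3  4  5  6  7  8  9 10 11 12 13 14 15 16 17 18
G :  0  0  0  1  1  1  2  0  0  3  1  1  2  0  0  0  1  1  1

1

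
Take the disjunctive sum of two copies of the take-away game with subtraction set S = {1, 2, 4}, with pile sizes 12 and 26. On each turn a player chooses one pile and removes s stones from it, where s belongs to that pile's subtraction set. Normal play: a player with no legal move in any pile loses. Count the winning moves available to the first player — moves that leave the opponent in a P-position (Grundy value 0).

All piles use S = {1, 2, 4}:
G(0) = 0
G(1) = mex{0} = 1
G(2) = mex{1,0} = 2
G(3) = mex{2,1} = 0
G(4) = mex{0,2,0} = 1
G(5) = mex{1,0,1} = 2
G(6) = mex{2,1,2} = 0
G(7) = mex{0,2,0} = 1
G(8) = mex{1,0,1} = 2
G(9) = mex{2,1,2} = 0
G(10) = mex{0,2,0} = 1
G(11) = mex{1,0,1} = 2
G(12) = mex{2,1,2} = 0
G(13) = mex{0,2,0} = 1
G(14) = mex{1,0,1} = 2
G(15) = mex{2,1,2} = 0
G(16) = mex{0,2,0} = 1
G(17) = mex{1,0,1} = 2
G(18) = mex{2,1,2} = 0
G(19) = mex{0,2,0} = 1
G(20) = mex{1,0,1} = 2
G(21) = mex{2,1,2} = 0
G(22) = mex{0,2,0} = 1
G(23) = mex{1,0,1} = 2
G(24) = mex{2,1,2} = 0
G(25) = mex{0,2,0} = 1
G(26) = mex{1,0,1} = 2
Pile A: G(12) = 0.
Pile B: G(26) = 2.
Combined Grundy value = 0 ⊕ 2 = 2.
A winning move leaves total XOR = 0, i.e. changes one component's Grundy value g to g ⊕ X where X is the current total.
Pile A: need g' = 0⊕2 = 2. Options: 12−1→G=2, 12−2→G=1, 12−4→G=2. Hits: 2.
Pile B: need g' = 2⊕2 = 0. Options: 26−1→G=1, 26−2→G=0, 26−4→G=1. Hits: 1.

3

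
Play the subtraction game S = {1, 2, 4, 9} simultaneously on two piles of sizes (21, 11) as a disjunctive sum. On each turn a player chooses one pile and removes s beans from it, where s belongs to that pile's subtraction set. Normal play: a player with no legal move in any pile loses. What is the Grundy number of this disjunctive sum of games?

4

All piles use S = {1, 2, 4, 9}:
G(0) = 0
G(1) = mex{0} = 1
G(2) = mex{1,0} = 2
G(3) = mex{2,1} = 0
G(4) = mex{0,2,0} = 1
G(5) = mex{1,0,1} = 2
G(6) = mex{2,1,2} = 0
G(7) = mex{0,2,0} = 1
G(8) = mex{1,0,1} = 2
G(9) = mex{2,1,2,0} = 3
G(10) = mex{3,2,0,1} = 4
G(11) = mex{4,3,1,2} = 0
G(12) = mex{0,4,2,0} = 1
G(13) = mex{1,0,3,1} = 2
G(14) = mex{2,1,4,2} = 0
G(15) = mex{0,2,0,0} = 1
G(16) = mex{1,0,1,1} = 2
G(17) = mex{2,1,2,2} = 0
G(18) = mex{0,2,0,3} = 1
G(19) = mex{1,0,1,4} = 2
G(20) = mex{2,1,2,0} = 3
G(21) = mex{3,2,0,1} = 4
Pile A: G(21) = 4.
Pile B: G(11) = 0.
Combined Grundy value = 4 ⊕ 0 = 4.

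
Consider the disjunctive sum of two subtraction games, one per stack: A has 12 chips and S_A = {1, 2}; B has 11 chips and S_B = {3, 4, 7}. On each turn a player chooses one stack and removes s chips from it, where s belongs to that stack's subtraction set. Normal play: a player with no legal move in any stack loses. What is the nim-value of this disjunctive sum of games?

Stack A, S = {1, 2}:
n :  0  1  2  3  4  5  6  7  8  9 10 11 12
G :  0  1  2  0  1  2  0  1  2  0  1  2  0
G_A(12) = 0.
Stack B, S = {3, 4, 7}:
G(0) = 0
G(1) = mex{} = 0
G(2) = mex{} = 0
G(3) = mex{0} = 1
G(4) = mex{0,0} = 1
G(5) = mex{0,0} = 1
G(6) = mex{1,0} = 2
G(7) = mex{1,1,0} = 2
G(8) = mex{1,1,0} = 2
G(9) = mex{2,1,0} = 3
G(10) = mex{2,2,1} = 0
G(11) = mex{2,2,1} = 0
G_B(11) = 0.
Combined Grundy value = 0 ⊕ 0 = 0.

0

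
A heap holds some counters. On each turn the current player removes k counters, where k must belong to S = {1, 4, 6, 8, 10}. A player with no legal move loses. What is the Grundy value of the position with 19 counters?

0

G(0) = 0
G(1) = mex{0} = 1
G(2) = mex{1} = 0
G(3) = mex{0} = 1
G(4) = mex{1,0} = 2
G(5) = mex{2,1} = 0
G(6) = mex{0,0,0} = 1
G(7) = mex{1,1,1} = 0
G(8) = mex{0,2,0,0} = 1
G(9) = mex{1,0,1,1} = 2
G(10) = mex{2,1,2,0,0} = 3
G(11) = mex{3,0,0,1,1} = 2
G(12) = mex{2,1,1,2,0} = 3
G(13) = mex{3,2,0,0,1} = 4
G(14) = mex{4,3,1,1,2} = 0
G(15) = mex{0,2,2,0,0} = 1
G(16) = mex{1,3,3,1,1} = 0
G(17) = mex{0,4,2,2,0} = 1
G(18) = mex{1,0,3,3,1} = 2
G(19) = mex{2,1,4,2,2} = 0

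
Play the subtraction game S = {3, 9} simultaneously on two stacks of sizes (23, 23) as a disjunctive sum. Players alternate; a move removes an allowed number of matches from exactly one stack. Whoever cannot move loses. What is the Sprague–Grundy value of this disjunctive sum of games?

All stacks use S = {3, 9}:
n :  0  1  2  3  4  5  6  7  8  9 10 11 12 13 14 15 16 17 18 19 20 21 22 23
G :  0  0  0  1  1  1  0  0  0  1  1  1  0  0  0  1  1  1  0  0  0  1  1  1
Stack A: G(23) = 1.
Stack B: G(23) = 1.
Combined Grundy value = 1 ⊕ 1 = 0.

0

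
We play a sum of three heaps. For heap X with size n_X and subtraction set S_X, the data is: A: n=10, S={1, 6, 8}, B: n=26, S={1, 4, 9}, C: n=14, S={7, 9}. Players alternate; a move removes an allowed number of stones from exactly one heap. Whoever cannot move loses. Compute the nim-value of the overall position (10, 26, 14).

2

Heap A, S = {1, 6, 8}:
G(0) = 0
G(1) = mex{0} = 1
G(2) = mex{1} = 0
G(3) = mex{0} = 1
G(4) = mex{1} = 0
G(5) = mex{0} = 1
G(6) = mex{1,0} = 2
G(7) = mex{2,1} = 0
G(8) = mex{0,0,0} = 1
G(9) = mex{1,1,1} = 0
G(10) = mex{0,0,0} = 1
G_A(10) = 1.
Heap B, S = {1, 4, 9}:
n :  0  1  2  3  4  5  6  7  8  9 10 11 12 13 14 15 16 17 18 19 20 21 22 23 24 25 26
G :  0  1  0  1  2  0  1  0  1  2  0  1  0  1  2  0  1  0  1  2  0  1  0  1  2  0  1
G_B(26) = 1.
Heap C, S = {7, 9}:
n :  0  1  2  3  4  5  6  7  8  9 10 11 12 13 14
G :  0  0  0  0  0  0  0  1  1  1  1  1  1  1  2
G_C(14) = 2.
Combined Grundy value = 1 ⊕ 1 ⊕ 2 = 2.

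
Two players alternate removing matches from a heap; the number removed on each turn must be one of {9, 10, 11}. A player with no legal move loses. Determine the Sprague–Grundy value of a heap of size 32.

1

G(0) = 0
G(1) = mex{} = 0
G(2) = mex{} = 0
G(3) = mex{} = 0
G(4) = mex{} = 0
G(5) = mex{} = 0
G(6) = mex{} = 0
G(7) = mex{} = 0
G(8) = mex{} = 0
G(9) = mex{0} = 1
G(10) = mex{0,0} = 1
G(11) = mex{0,0,0} = 1
G(12) = mex{0,0,0} = 1
G(13) = mex{0,0,0} = 1
G(14) = mex{0,0,0} = 1
G(15) = mex{0,0,0} = 1
G(16) = mex{0,0,0} = 1
G(17) = mex{0,0,0} = 1
G(18) = mex{1,0,0} = 2
G(19) = mex{1,1,0} = 2
G(20) = mex{1,1,1} = 0
G(21) = mex{1,1,1} = 0
G(22) = mex{1,1,1} = 0
G(23) = mex{1,1,1} = 0
G(24) = mex{1,1,1} = 0
G(25) = mex{1,1,1} = 0
G(26) = mex{1,1,1} = 0
G(27) = mex{2,1,1} = 0
G(28) = mex{2,2,1} = 0
G(29) = mex{0,2,2} = 1
G(30) = mex{0,0,2} = 1
G(31) = mex{0,0,0} = 1
G(32) = mex{0,0,0} = 1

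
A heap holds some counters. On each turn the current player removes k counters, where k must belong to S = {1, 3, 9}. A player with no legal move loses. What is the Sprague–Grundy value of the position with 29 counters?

G(0) = 0
G(1) = mex{0} = 1
G(2) = mex{1} = 0
G(3) = mex{0,0} = 1
G(4) = mex{1,1} = 0
G(5) = mex{0,0} = 1
G(6) = mex{1,1} = 0
G(7) = mex{0,0} = 1
G(8) = mex{1,1} = 0
G(9) = mex{0,0,0} = 1
G(10) = mex{1,1,1} = 0
G(11) = mex{0,0,0} = 1
G(12) = mex{1,1,1} = 0
G(13) = mex{0,0,0} = 1
G(14) = mex{1,1,1} = 0
G(15) = mex{0,0,0} = 1
G(16) = mex{1,1,1} = 0
G(17) = mex{0,0,0} = 1
G(18) = mex{1,1,1} = 0
G(19) = mex{0,0,0} = 1
G(20) = mex{1,1,1} = 0
G(21) = mex{0,0,0} = 1
G(22) = mex{1,1,1} = 0
G(23) = mex{0,0,0} = 1
G(24) = mex{1,1,1} = 0
G(25) = mex{0,0,0} = 1
G(26) = mex{1,1,1} = 0
G(27) = mex{0,0,0} = 1
G(28) = mex{1,1,1} = 0
G(29) = mex{0,0,0} = 1

1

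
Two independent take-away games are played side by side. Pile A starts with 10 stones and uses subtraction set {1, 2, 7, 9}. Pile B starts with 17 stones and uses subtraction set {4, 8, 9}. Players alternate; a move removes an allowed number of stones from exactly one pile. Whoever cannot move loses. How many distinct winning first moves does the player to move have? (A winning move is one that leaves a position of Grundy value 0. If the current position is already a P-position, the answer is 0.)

1

Pile A, S = {1, 2, 7, 9}:
G(0) = 0
G(1) = mex{0} = 1
G(2) = mex{1,0} = 2
G(3) = mex{2,1} = 0
G(4) = mex{0,2} = 1
G(5) = mex{1,0} = 2
G(6) = mex{2,1} = 0
G(7) = mex{0,2,0} = 1
G(8) = mex{1,0,1} = 2
G(9) = mex{2,1,2,0} = 3
G(10) = mex{3,2,0,1} = 4
G_A(10) = 4.
Pile B, S = {4, 8, 9}:
n :  0  1  2  3  4  5  6  7  8  9 10 11 12 13 14 15 16 17
G :  0  0  0  0  1  1  1  1  2  2  2  2  3  0  0  0  0  1
G_B(17) = 1.
Combined Grundy value = 4 ⊕ 1 = 5.
A winning move leaves total XOR = 0, i.e. changes one component's Grundy value g to g ⊕ X where X is the current total.
Pile A: need g' = 4⊕5 = 1. Options: 10−1→G=3, 10−2→G=2, 10−7→G=0, 10−9→G=1. Hits: 1.
Pile B: need g' = 1⊕5 = 4. Options: 17−4→G=0, 17−8→G=2, 17−9→G=2. Hits: 0.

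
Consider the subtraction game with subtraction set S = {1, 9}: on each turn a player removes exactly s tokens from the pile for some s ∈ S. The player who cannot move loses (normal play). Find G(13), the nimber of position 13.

n :  0  1  2  3  4  5  6  7  8  9 10 11 12 13
G :  0  1  0  1  0  1  0  1  0  1  0  1  0  1

1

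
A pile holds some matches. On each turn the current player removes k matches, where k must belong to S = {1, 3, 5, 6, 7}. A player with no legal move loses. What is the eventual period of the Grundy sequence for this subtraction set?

12

n :  0  1  2  3  4  5  6  7  8  9 10 11 12 13 14 15 16 17 18 19 20 21 22 23 24 25
G :  0  1  0  1  0  1  2  3  2  3  2  3  0  1  0  1  0  1  2  3  2  3  2  3  0  1
G(n+12) = G(n) holds for n = 0,…,6 (a full window of length max(S) = 7), so the sequence is purely periodic with period 12.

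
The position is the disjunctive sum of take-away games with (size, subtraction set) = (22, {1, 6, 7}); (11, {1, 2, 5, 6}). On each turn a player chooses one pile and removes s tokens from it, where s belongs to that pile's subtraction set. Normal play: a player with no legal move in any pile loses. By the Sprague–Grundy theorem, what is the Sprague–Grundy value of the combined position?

3

Pile A, S = {1, 6, 7}:
G(0) = 0
G(1) = mex{0} = 1
G(2) = mex{1} = 0
G(3) = mex{0} = 1
G(4) = mex{1} = 0
G(5) = mex{0} = 1
G(6) = mex{1,0} = 2
G(7) = mex{2,1,0} = 3
G(8) = mex{3,0,1} = 2
G(9) = mex{2,1,0} = 3
G(10) = mex{3,0,1} = 2
G(11) = mex{2,1,0} = 3
G(12) = mex{3,2,1} = 0
G(13) = mex{0,3,2} = 1
G(14) = mex{1,2,3} = 0
G(15) = mex{0,3,2} = 1
G(16) = mex{1,2,3} = 0
G(17) = mex{0,3,2} = 1
G(18) = mex{1,0,3} = 2
G(19) = mex{2,1,0} = 3
G(20) = mex{3,0,1} = 2
G(21) = mex{2,1,0} = 3
G(22) = mex{3,0,1} = 2
G_A(22) = 2.
Pile B, S = {1, 2, 5, 6}:
n :  0  1  2  3  4  5  6  7  8  9 10 11
G :  0  1  2  0  1  2  3  0  1  2  0  1
G_B(11) = 1.
Combined Grundy value = 2 ⊕ 1 = 3.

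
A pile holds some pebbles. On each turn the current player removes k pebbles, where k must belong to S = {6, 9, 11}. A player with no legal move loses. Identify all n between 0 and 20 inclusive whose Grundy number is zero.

n :  0  1  2  3  4  5  6  7  8  9 10 11 12 13 14 15 16 17 18 19 20
G :  0  0  0  0  0  0  1  1  1  1  1  1  2  2  2  2  2  0  0  0  0
P-positions are exactly the n with G(n) = 0.

0, 1, 2, 3, 4, 5, 17, 18, 19, 20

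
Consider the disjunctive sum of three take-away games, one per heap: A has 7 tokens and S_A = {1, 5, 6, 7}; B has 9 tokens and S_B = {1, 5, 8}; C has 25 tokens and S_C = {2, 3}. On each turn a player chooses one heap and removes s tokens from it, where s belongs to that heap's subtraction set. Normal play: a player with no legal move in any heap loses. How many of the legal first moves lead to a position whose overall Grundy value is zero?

0

Heap A, S = {1, 5, 6, 7}:
n : 0 1 2 3 4 5 6 7
G : 0 1 0 1 0 1 2 3
G_A(7) = 3.
Heap B, S = {1, 5, 8}:
G(0) = 0
G(1) = mex{0} = 1
G(2) = mex{1} = 0
G(3) = mex{0} = 1
G(4) = mex{1} = 0
G(5) = mex{0,0} = 1
G(6) = mex{1,1} = 0
G(7) = mex{0,0} = 1
G(8) = mex{1,1,0} = 2
G(9) = mex{2,0,1} = 3
G_B(9) = 3.
Heap C, S = {2, 3}:
n :  0  1  2  3  4  5  6  7  8  9 10 11 12 13 14 15 16 17 18 19 20 21 22 23 24 25
G :  0  0  1  1  2  0  0  1  1  2  0  0  1  1  2  0  0  1  1  2  0  0  1  1  2  0
G_C(25) = 0.
Combined Grundy value = 3 ⊕ 3 ⊕ 0 = 0.
A winning move leaves total XOR = 0, i.e. changes one component's Grundy value g to g ⊕ X where X is the current total.
Heap A: target g' = 3⊕0 = 3, but every legal move changes the Grundy value (mex property), so 0 moves.
Heap B: target g' = 3⊕0 = 3, but every legal move changes the Grundy value (mex property), so 0 moves.
Heap C: target g' = 0⊕0 = 0, but every legal move changes the Grundy value (mex property), so 0 moves.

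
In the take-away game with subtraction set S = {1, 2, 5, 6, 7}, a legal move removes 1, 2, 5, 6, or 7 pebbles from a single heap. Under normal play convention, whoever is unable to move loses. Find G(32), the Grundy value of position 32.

4

n :  0  1  2  3  4  5  6  7  8  9 10 11 12 13 14 15 16 17 18 19 20 21 22 23 24 25 26 27 28 29 30 31 32
G :  0  1  2  0  1  2  3  4  5  3  4  0  1  2  0  1  2  3  4  5  3  4  0  1  2  0  1  2  3  4  5  3  4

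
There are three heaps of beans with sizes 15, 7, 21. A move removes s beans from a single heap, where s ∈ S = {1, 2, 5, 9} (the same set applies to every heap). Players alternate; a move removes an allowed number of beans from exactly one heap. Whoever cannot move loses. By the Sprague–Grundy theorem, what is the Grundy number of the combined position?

2

All heaps use S = {1, 2, 5, 9}:
G(0) = 0
G(1) = mex{0} = 1
G(2) = mex{1,0} = 2
G(3) = mex{2,1} = 0
G(4) = mex{0,2} = 1
G(5) = mex{1,0,0} = 2
G(6) = mex{2,1,1} = 0
G(7) = mex{0,2,2} = 1
G(8) = mex{1,0,0} = 2
G(9) = mex{2,1,1,0} = 3
G(10) = mex{3,2,2,1} = 0
G(11) = mex{0,3,0,2} = 1
G(12) = mex{1,0,1,0} = 2
G(13) = mex{2,1,2,1} = 0
G(14) = mex{0,2,3,2} = 1
G(15) = mex{1,0,0,0} = 2
G(16) = mex{2,1,1,1} = 0
G(17) = mex{0,2,2,2} = 1
G(18) = mex{1,0,0,3} = 2
G(19) = mex{2,1,1,0} = 3
G(20) = mex{3,2,2,1} = 0
G(21) = mex{0,3,0,2} = 1
Heap A: G(15) = 2.
Heap B: G(7) = 1.
Heap C: G(21) = 1.
Combined Grundy value = 2 ⊕ 1 ⊕ 1 = 2.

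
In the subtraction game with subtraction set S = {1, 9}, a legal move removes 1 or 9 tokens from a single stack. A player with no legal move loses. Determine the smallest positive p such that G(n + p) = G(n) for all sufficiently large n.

n :  0  1  2  3  4  5  6  7  8  9 10 11 12 13 14
G :  0  1  0  1  0  1  0  1  0  1  0  1  0  1  0
G(n+2) = G(n) holds for n = 0,…,8 (a full window of length max(S) = 9), so the sequence is purely periodic with period 2.

2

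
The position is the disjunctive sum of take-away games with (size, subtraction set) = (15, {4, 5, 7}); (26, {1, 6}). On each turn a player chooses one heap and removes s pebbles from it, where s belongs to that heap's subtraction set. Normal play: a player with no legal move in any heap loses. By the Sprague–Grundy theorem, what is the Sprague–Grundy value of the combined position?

0

Heap A, S = {4, 5, 7}:
G(0) = 0
G(1) = mex{} = 0
G(2) = mex{} = 0
G(3) = mex{} = 0
G(4) = mex{0} = 1
G(5) = mex{0,0} = 1
G(6) = mex{0,0} = 1
G(7) = mex{0,0,0} = 1
G(8) = mex{1,0,0} = 2
G(9) = mex{1,1,0} = 2
G(10) = mex{1,1,0} = 2
G(11) = mex{1,1,1} = 0
G(12) = mex{2,1,1} = 0
G(13) = mex{2,2,1} = 0
G(14) = mex{2,2,1} = 0
G(15) = mex{0,2,2} = 1
G_A(15) = 1.
Heap B, S = {1, 6}:
n :  0  1  2  3  4  5  6  7  8  9 10 11 12 13 14 15 16 17 18 19 20 21 22 23 24 25 26
G :  0  1  0  1  0  1  2  0  1  0  1  0  1  2  0  1  0  1  0  1  2  0  1  0  1  0  1
G_B(26) = 1.
Combined Grundy value = 1 ⊕ 1 = 0.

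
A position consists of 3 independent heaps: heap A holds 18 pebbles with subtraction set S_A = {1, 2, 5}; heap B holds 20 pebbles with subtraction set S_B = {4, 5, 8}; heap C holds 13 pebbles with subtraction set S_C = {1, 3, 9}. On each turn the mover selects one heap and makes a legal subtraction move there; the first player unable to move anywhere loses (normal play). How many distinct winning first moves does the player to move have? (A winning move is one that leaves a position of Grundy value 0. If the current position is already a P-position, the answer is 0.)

1

Heap A, S = {1, 2, 5}:
n :  0  1  2  3  4  5  6  7  8  9 10 11 12 13 14 15 16 17 18
G :  0  1  2  0  1  2  0  1  2  0  1  2  0  1  2  0  1  2  0
G_A(18) = 0.
Heap B, S = {4, 5, 8}:
G(0) = 0
G(1) = mex{} = 0
G(2) = mex{} = 0
G(3) = mex{} = 0
G(4) = mex{0} = 1
G(5) = mex{0,0} = 1
G(6) = mex{0,0} = 1
G(7) = mex{0,0} = 1
G(8) = mex{1,0,0} = 2
G(9) = mex{1,1,0} = 2
G(10) = mex{1,1,0} = 2
G(11) = mex{1,1,0} = 2
G(12) = mex{2,1,1} = 0
G(13) = mex{2,2,1} = 0
G(14) = mex{2,2,1} = 0
G(15) = mex{2,2,1} = 0
G(16) = mex{0,2,2} = 1
G(17) = mex{0,0,2} = 1
G(18) = mex{0,0,2} = 1
G(19) = mex{0,0,2} = 1
G(20) = mex{1,0,0} = 2
G_B(20) = 2.
Heap C, S = {1, 3, 9}:
n :  0  1  2  3  4  5  6  7  8  9 10 11 12 13
G :  0  1  0  1  0  1  0  1  0  1  0  1  0  1
G_C(13) = 1.
Combined Grundy value = 0 ⊕ 2 ⊕ 1 = 3.
A winning move leaves total XOR = 0, i.e. changes one component's Grundy value g to g ⊕ X where X is the current total.
Heap A: need g' = 0⊕3 = 3. Options: 18−1→G=2, 18−2→G=1, 18−5→G=1. Hits: 0.
Heap B: need g' = 2⊕3 = 1. Options: 20−4→G=1, 20−5→G=0, 20−8→G=0. Hits: 1.
Heap C: need g' = 1⊕3 = 2. Options: 13−1→G=0, 13−3→G=0, 13−9→G=0. Hits: 0.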